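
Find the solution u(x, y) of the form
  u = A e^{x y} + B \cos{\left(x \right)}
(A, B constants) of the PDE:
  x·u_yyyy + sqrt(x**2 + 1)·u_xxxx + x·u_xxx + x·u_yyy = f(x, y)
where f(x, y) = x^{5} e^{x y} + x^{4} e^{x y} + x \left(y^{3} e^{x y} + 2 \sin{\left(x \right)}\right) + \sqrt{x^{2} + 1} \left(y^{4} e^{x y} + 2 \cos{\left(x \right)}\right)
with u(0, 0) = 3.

Answer: u(x, y) = e^{x y} + 2 \cos{\left(x \right)}

Derivation:
Substitute the ansatz u = A e^{x y} + B \cos{\left(x \right)} into the left-hand side.
Derivatives of the ansatz:
  u_yyyy = A x^{4} e^{x y}
  u_xxxx = A y^{4} e^{x y} + B \cos{\left(x \right)}
  u_xxx = A y^{3} e^{x y} + B \sin{\left(x \right)}
  u_yyy = A x^{3} e^{x y}
Term by term:
  x·u_yyyy = A x^{5} e^{x y}
  sqrt(x**2 + 1)·u_xxxx = A y^{4} \sqrt{x^{2} + 1} e^{x y} + B \sqrt{x^{2} + 1} \cos{\left(x \right)}
  x·u_xxx = A x y^{3} e^{x y} + B x \sin{\left(x \right)}
  x·u_yyy = A x^{4} e^{x y}
So the left-hand side equals
  A x^{5} e^{x y} + A x^{4} e^{x y} + A x y^{3} e^{x y} + A y^{4} \sqrt{x^{2} + 1} e^{x y} + B x \sin{\left(x \right)} + B \sqrt{x^{2} + 1} \cos{\left(x \right)}
This must equal f(x, y) identically; expanded, f = x^{5} e^{x y} + x^{4} e^{x y} + x y^{3} e^{x y} + 2 x \sin{\left(x \right)} + y^{4} \sqrt{x^{2} + 1} e^{x y} + 2 \sqrt{x^{2} + 1} \cos{\left(x \right)}.
Matching coefficients of the independent functions:
  [x \sin{\left(x \right)}, \sqrt{x^{2} + 1} \cos{\left(x \right)}]:  B = 2
  [x^{4} e^{x y}, x^{5} e^{x y}, x y^{3} e^{x y}, y^{4} \sqrt{x^{2} + 1} e^{x y}]:  A = 1
Solving: A = 1, B = 2.
Check against the point condition:
  u(0, 0) = 3  ⟹  A + B = 3  ✓
Hence u(x, y) = e^{x y} + 2 \cos{\left(x \right)}.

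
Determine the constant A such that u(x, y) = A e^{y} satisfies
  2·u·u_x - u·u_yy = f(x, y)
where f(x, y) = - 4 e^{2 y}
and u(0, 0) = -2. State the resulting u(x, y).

Answer: u(x, y) = - 2 e^{y}

Derivation:
Substitute the ansatz u = A e^{y} into the left-hand side.
Derivatives of the ansatz:
  u_x = 0
  u_yy = A e^{y}
Term by term:
  2·u·u_x = 0
  -u·u_yy = - A^{2} e^{2 y}
So the left-hand side equals
  - A^{2} e^{2 y}
This must equal f(x, y) = - 4 e^{2 y} identically.
Matching coefficients of the independent functions:
  [e^{2 y}]:  - A^{2} = -4
These equations allow (A) = (-2) or (2).
Impose the point condition(s):
  u(0, 0) = -2  ⟹  A = -2
Only A = -2 satisfies everything.
Hence u(x, y) = - 2 e^{y}.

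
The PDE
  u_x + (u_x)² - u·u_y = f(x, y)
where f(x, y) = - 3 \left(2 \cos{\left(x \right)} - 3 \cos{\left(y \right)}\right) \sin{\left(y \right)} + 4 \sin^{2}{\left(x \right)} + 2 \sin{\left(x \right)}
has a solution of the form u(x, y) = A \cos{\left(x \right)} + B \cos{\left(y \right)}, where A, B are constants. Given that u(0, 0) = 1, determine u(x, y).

Substitute the ansatz u = A \cos{\left(x \right)} + B \cos{\left(y \right)} into the left-hand side.
Derivatives of the ansatz:
  u_x = - A \sin{\left(x \right)}
  u_y = - B \sin{\left(y \right)}
Term by term:
  u_x = - A \sin{\left(x \right)}
  (u_x)² = A^{2} \sin^{2}{\left(x \right)}
  -u·u_y = A B \sin{\left(y \right)} \cos{\left(x \right)} + B^{2} \sin{\left(y \right)} \cos{\left(y \right)}
So the left-hand side equals
  A^{2} \sin^{2}{\left(x \right)} + A B \sin{\left(y \right)} \cos{\left(x \right)} - A \sin{\left(x \right)} + B^{2} \sin{\left(y \right)} \cos{\left(y \right)}
This must equal f(x, y) identically; expanded, f = 4 \sin^{2}{\left(x \right)} + 2 \sin{\left(x \right)} - 6 \sin{\left(y \right)} \cos{\left(x \right)} + 9 \sin{\left(y \right)} \cos{\left(y \right)}.
Matching coefficients of the independent functions:
  [\sin{\left(y \right)} \cos{\left(x \right)}]:  A B = -6
  [\sin{\left(y \right)} \cos{\left(y \right)}]:  B^{2} = 9
  [\sin{\left(x \right)}]:  - A = 2
  [\sin^{2}{\left(x \right)}]:  A^{2} = 4
Solving: A = -2, B = 3.
Check against the point condition:
  u(0, 0) = 1  ⟹  A + B = 1  ✓
Hence u(x, y) = - 2 \cos{\left(x \right)} + 3 \cos{\left(y \right)}.

Answer: u(x, y) = - 2 \cos{\left(x \right)} + 3 \cos{\left(y \right)}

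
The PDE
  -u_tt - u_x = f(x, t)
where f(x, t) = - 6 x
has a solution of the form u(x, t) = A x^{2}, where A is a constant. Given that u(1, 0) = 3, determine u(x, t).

Substitute the ansatz u = A x^{2} into the left-hand side.
Derivatives of the ansatz:
  u_tt = 0
  u_x = 2 A x
Term by term:
  -u_tt = 0
  -u_x = - 2 A x
So the left-hand side equals
  - 2 A x
This must equal f(x, t) = - 6 x identically.
Matching coefficients of the independent functions:
  [x]:  - 2 A = -6
Solving: A = 3.
Check against the point condition:
  u(1, 0) = 3  ⟹  A = 3  ✓
Hence u(x, t) = 3 x^{2}.

Answer: u(x, t) = 3 x^{2}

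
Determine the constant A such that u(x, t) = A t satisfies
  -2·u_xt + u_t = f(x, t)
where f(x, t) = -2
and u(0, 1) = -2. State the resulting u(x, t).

Answer: u(x, t) = - 2 t

Derivation:
Substitute the ansatz u = A t into the left-hand side.
Derivatives of the ansatz:
  u_xt = 0
  u_t = A
Term by term:
  -2·u_xt = 0
  u_t = A
So the left-hand side equals
  A
This must equal f(x, t) = -2 identically.
Matching coefficients of the independent functions:
  [constant term]:  A = -2
Solving: A = -2.
Check against the point condition:
  u(0, 1) = -2  ⟹  A = -2  ✓
Hence u(x, t) = - 2 t.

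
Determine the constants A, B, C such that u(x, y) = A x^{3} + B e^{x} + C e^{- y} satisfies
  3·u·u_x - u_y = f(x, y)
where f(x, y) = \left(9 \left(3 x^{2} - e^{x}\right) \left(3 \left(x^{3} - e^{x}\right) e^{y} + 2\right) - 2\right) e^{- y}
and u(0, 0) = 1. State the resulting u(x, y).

Substitute the ansatz u = A x^{3} + B e^{x} + C e^{- y} into the left-hand side.
Derivatives of the ansatz:
  u_x = 3 A x^{2} + B e^{x}
  u_y = - C e^{- y}
Term by term:
  3·u·u_x = 9 A^{2} x^{5} + 3 A B x^{3} e^{x} + 9 A B x^{2} e^{x} + 9 A C x^{2} e^{- y} + 3 B^{2} e^{2 x} + 3 B C e^{x} e^{- y}
  -u_y = C e^{- y}
So the left-hand side equals
  9 A^{2} x^{5} + 3 A B x^{3} e^{x} + 9 A B x^{2} e^{x} + 9 A C x^{2} e^{- y} + 3 B^{2} e^{2 x} + 3 B C e^{x} e^{- y} + C e^{- y}
This must equal f(x, y) identically; expanded, f = 81 x^{5} - 27 x^{3} e^{x} - 81 x^{2} e^{x} + 54 x^{2} e^{- y} + 27 e^{2 x} - 18 e^{x} e^{- y} - 2 e^{- y}.
Matching coefficients of the independent functions:
  [x^{5}]:  9 A^{2} = 81
  [x^{2} e^{x}]:  9 A B = -81
  [x^{2} e^{- y}]:  9 A C = 54
  [x^{3} e^{x}]:  3 A B = -27
  [e^{x} e^{- y}]:  3 B C = -18
  [e^{2 x}]:  3 B^{2} = 27
  [e^{- y}]:  C = -2
Solving: A = -3, B = 3, C = -2.
Check against the point condition:
  u(0, 0) = 1  ⟹  B + C = 1  ✓
Hence u(x, y) = - 3 x^{3} + 3 e^{x} - 2 e^{- y}.

Answer: u(x, y) = - 3 x^{3} + 3 e^{x} - 2 e^{- y}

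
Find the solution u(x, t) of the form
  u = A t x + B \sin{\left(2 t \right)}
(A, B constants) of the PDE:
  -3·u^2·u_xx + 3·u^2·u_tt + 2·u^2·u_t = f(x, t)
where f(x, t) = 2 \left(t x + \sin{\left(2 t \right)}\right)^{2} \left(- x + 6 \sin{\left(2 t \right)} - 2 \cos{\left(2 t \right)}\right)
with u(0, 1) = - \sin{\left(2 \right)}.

Substitute the ansatz u = A t x + B \sin{\left(2 t \right)} into the left-hand side.
Derivatives of the ansatz:
  u_xx = 0
  u_tt = - 4 B \sin{\left(2 t \right)}
  u_t = A x + 2 B \cos{\left(2 t \right)}
Term by term:
  -3·u^2·u_xx = 0
  3·u^2·u_tt = - 12 A^{2} B t^{2} x^{2} \sin{\left(2 t \right)} - 24 A B^{2} t x \sin^{2}{\left(2 t \right)} - 12 B^{3} \sin^{3}{\left(2 t \right)}
  2·u^2·u_t = 2 A^{3} t^{2} x^{3} + 4 A^{2} B t^{2} x^{2} \cos{\left(2 t \right)} + 4 A^{2} B t x^{2} \sin{\left(2 t \right)} + 8 A B^{2} t x \sin{\left(2 t \right)} \cos{\left(2 t \right)} + 2 A B^{2} x \sin^{2}{\left(2 t \right)} + 4 B^{3} \sin^{2}{\left(2 t \right)} \cos{\left(2 t \right)}
So the left-hand side equals
  2 A^{3} t^{2} x^{3} - 12 A^{2} B t^{2} x^{2} \sin{\left(2 t \right)} + 4 A^{2} B t^{2} x^{2} \cos{\left(2 t \right)} + 4 A^{2} B t x^{2} \sin{\left(2 t \right)} - 24 A B^{2} t x \sin^{2}{\left(2 t \right)} + 8 A B^{2} t x \sin{\left(2 t \right)} \cos{\left(2 t \right)} + 2 A B^{2} x \sin^{2}{\left(2 t \right)} - 12 B^{3} \sin^{3}{\left(2 t \right)} + 4 B^{3} \sin^{2}{\left(2 t \right)} \cos{\left(2 t \right)}
This must equal f(x, t) identically; expanded, f = - 2 t^{2} x^{3} + 12 t^{2} x^{2} \sin{\left(2 t \right)} - 4 t^{2} x^{2} \cos{\left(2 t \right)} - 4 t x^{2} \sin{\left(2 t \right)} + 24 t x \sin^{2}{\left(2 t \right)} - 8 t x \sin{\left(2 t \right)} \cos{\left(2 t \right)} - 2 x \sin^{2}{\left(2 t \right)} + 12 \sin^{3}{\left(2 t \right)} - 4 \sin^{2}{\left(2 t \right)} \cos{\left(2 t \right)}.
Matching coefficients of the independent functions:
  [t^{2} x^{3}]:  2 A^{3} = -2
  [x \sin^{2}{\left(2 t \right)}]:  2 A B^{2} = -2
  [\sin^{2}{\left(2 t \right)} \cos{\left(2 t \right)}]:  4 B^{3} = -4
  [t x \sin^{2}{\left(2 t \right)}]:  - 24 A B^{2} = 24
  [t x^{2} \sin{\left(2 t \right)}, t^{2} x^{2} \cos{\left(2 t \right)}]:  4 A^{2} B = -4
  [t^{2} x^{2} \sin{\left(2 t \right)}]:  - 12 A^{2} B = 12
  [t x \sin{\left(2 t \right)} \cos{\left(2 t \right)}]:  8 A B^{2} = -8
  [\sin^{3}{\left(2 t \right)}]:  - 12 B^{3} = 12
Solving: A = -1, B = -1.
Check against the point condition:
  u(0, 1) = - \sin{\left(2 \right)}  ⟹  B \sin{\left(2 \right)} = - \sin{\left(2 \right)}  ✓
Hence u(x, t) = - t x - \sin{\left(2 t \right)}.

Answer: u(x, t) = - t x - \sin{\left(2 t \right)}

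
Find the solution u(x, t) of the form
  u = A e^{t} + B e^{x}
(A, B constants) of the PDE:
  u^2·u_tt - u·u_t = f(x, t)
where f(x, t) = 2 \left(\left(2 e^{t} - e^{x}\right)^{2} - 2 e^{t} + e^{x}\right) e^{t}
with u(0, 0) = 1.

Substitute the ansatz u = A e^{t} + B e^{x} into the left-hand side.
Derivatives of the ansatz:
  u_tt = A e^{t}
  u_t = A e^{t}
Term by term:
  u^2·u_tt = A^{3} e^{3 t} + 2 A^{2} B e^{2 t} e^{x} + A B^{2} e^{t} e^{2 x}
  -u·u_t = - A^{2} e^{2 t} - A B e^{t} e^{x}
So the left-hand side equals
  A^{3} e^{3 t} + 2 A^{2} B e^{2 t} e^{x} - A^{2} e^{2 t} + A B^{2} e^{t} e^{2 x} - A B e^{t} e^{x}
This must equal f(x, t) identically; expanded, f = 8 e^{3 t} - 8 e^{2 t} e^{x} - 4 e^{2 t} + 2 e^{t} e^{2 x} + 2 e^{t} e^{x}.
Matching coefficients of the independent functions:
  [e^{t} e^{x}]:  - A B = 2
  [e^{t} e^{2 x}]:  A B^{2} = 2
  [e^{2 t} e^{x}]:  2 A^{2} B = -8
  [e^{2 t}]:  - A^{2} = -4
  [e^{3 t}]:  A^{3} = 8
Solving: A = 2, B = -1.
Check against the point condition:
  u(0, 0) = 1  ⟹  A + B = 1  ✓
Hence u(x, t) = 2 e^{t} - e^{x}.

Answer: u(x, t) = 2 e^{t} - e^{x}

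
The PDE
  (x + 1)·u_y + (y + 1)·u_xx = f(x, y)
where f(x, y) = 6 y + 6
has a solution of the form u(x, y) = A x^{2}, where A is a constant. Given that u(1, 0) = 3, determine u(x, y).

Answer: u(x, y) = 3 x^{2}

Derivation:
Substitute the ansatz u = A x^{2} into the left-hand side.
Derivatives of the ansatz:
  u_y = 0
  u_xx = 2 A
Term by term:
  (x + 1)·u_y = 0
  (y + 1)·u_xx = 2 A y + 2 A
So the left-hand side equals
  2 A y + 2 A
This must equal f(x, y) = 6 y + 6 identically.
Matching coefficients of the independent functions:
  [constant term, y]:  2 A = 6
Solving: A = 3.
Check against the point condition:
  u(1, 0) = 3  ⟹  A = 3  ✓
Hence u(x, y) = 3 x^{2}.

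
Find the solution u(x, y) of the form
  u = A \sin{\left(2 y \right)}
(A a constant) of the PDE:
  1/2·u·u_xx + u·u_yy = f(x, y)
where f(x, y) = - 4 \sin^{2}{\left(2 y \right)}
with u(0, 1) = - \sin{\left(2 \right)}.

Answer: u(x, y) = - \sin{\left(2 y \right)}

Derivation:
Substitute the ansatz u = A \sin{\left(2 y \right)} into the left-hand side.
Derivatives of the ansatz:
  u_xx = 0
  u_yy = - 4 A \sin{\left(2 y \right)}
Term by term:
  1/2·u·u_xx = 0
  u·u_yy = - 4 A^{2} \sin^{2}{\left(2 y \right)}
So the left-hand side equals
  - 4 A^{2} \sin^{2}{\left(2 y \right)}
This must equal f(x, y) = - 4 \sin^{2}{\left(2 y \right)} identically.
Matching coefficients of the independent functions:
  [\sin^{2}{\left(2 y \right)}]:  - 4 A^{2} = -4
These equations allow (A) = (-1) or (1).
Impose the point condition(s):
  u(0, 1) = - \sin{\left(2 \right)}  ⟹  A \sin{\left(2 \right)} = - \sin{\left(2 \right)}
Only A = -1 satisfies everything.
Hence u(x, y) = - \sin{\left(2 y \right)}.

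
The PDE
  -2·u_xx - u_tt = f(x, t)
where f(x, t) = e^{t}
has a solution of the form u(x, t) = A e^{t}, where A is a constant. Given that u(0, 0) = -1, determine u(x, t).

Answer: u(x, t) = - e^{t}

Derivation:
Substitute the ansatz u = A e^{t} into the left-hand side.
Derivatives of the ansatz:
  u_xx = 0
  u_tt = A e^{t}
Term by term:
  -2·u_xx = 0
  -u_tt = - A e^{t}
So the left-hand side equals
  - A e^{t}
This must equal f(x, t) = e^{t} identically.
Matching coefficients of the independent functions:
  [e^{t}]:  - A = 1
Solving: A = -1.
Check against the point condition:
  u(0, 0) = -1  ⟹  A = -1  ✓
Hence u(x, t) = - e^{t}.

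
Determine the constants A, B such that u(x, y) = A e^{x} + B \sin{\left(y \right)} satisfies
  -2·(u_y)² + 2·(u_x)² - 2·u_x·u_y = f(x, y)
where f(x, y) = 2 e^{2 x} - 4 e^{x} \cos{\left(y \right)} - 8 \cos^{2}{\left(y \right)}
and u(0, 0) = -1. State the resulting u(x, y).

Substitute the ansatz u = A e^{x} + B \sin{\left(y \right)} into the left-hand side.
Derivatives of the ansatz:
  u_y = B \cos{\left(y \right)}
  u_x = A e^{x}
Term by term:
  -2·(u_y)² = - 2 B^{2} \cos^{2}{\left(y \right)}
  2·(u_x)² = 2 A^{2} e^{2 x}
  -2·u_x·u_y = - 2 A B e^{x} \cos{\left(y \right)}
So the left-hand side equals
  2 A^{2} e^{2 x} - 2 A B e^{x} \cos{\left(y \right)} - 2 B^{2} \cos^{2}{\left(y \right)}
This must equal f(x, y) = 2 e^{2 x} - 4 e^{x} \cos{\left(y \right)} - 8 \cos^{2}{\left(y \right)} identically.
Matching coefficients of the independent functions:
  [e^{x} \cos{\left(y \right)}]:  - 2 A B = -4
  [e^{2 x}]:  2 A^{2} = 2
  [\cos^{2}{\left(y \right)}]:  - 2 B^{2} = -8
These equations allow (A, B) = (-1, -2) or (1, 2).
Impose the point condition(s):
  u(0, 0) = -1  ⟹  A = -1
Only A = -1, B = -2 satisfies everything.
Hence u(x, y) = - e^{x} - 2 \sin{\left(y \right)}.

Answer: u(x, y) = - e^{x} - 2 \sin{\left(y \right)}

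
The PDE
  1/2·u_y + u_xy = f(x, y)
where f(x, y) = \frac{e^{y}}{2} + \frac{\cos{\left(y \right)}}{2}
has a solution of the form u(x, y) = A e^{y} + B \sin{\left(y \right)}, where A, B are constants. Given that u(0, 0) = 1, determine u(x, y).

Substitute the ansatz u = A e^{y} + B \sin{\left(y \right)} into the left-hand side.
Derivatives of the ansatz:
  u_y = A e^{y} + B \cos{\left(y \right)}
  u_xy = 0
Term by term:
  1/2·u_y = \frac{A e^{y}}{2} + \frac{B \cos{\left(y \right)}}{2}
  u_xy = 0
So the left-hand side equals
  \frac{A e^{y}}{2} + \frac{B \cos{\left(y \right)}}{2}
This must equal f(x, y) = \frac{e^{y}}{2} + \frac{\cos{\left(y \right)}}{2} identically.
Matching coefficients of the independent functions:
  [e^{y}]:  \frac{A}{2} = \frac{1}{2}
  [\cos{\left(y \right)}]:  \frac{B}{2} = \frac{1}{2}
Solving: A = 1, B = 1.
Check against the point condition:
  u(0, 0) = 1  ⟹  A = 1  ✓
Hence u(x, y) = e^{y} + \sin{\left(y \right)}.

Answer: u(x, y) = e^{y} + \sin{\left(y \right)}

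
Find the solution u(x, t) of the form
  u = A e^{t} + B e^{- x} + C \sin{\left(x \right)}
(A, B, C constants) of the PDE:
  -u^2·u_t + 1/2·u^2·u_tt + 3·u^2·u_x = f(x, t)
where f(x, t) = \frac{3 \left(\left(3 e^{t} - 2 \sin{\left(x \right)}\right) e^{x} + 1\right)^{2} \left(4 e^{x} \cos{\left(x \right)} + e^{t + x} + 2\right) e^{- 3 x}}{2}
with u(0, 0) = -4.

Substitute the ansatz u = A e^{t} + B e^{- x} + C \sin{\left(x \right)} into the left-hand side.
Derivatives of the ansatz:
  u_t = A e^{t}
  u_tt = A e^{t}
  u_x = - B e^{- x} + C \cos{\left(x \right)}
Term by term:
  -u^2·u_t = - A^{3} e^{3 t} - 2 A^{2} B e^{2 t} e^{- x} - 2 A^{2} C e^{2 t} \sin{\left(x \right)} - A B^{2} e^{t} e^{- 2 x} - 2 A B C e^{t} e^{- x} \sin{\left(x \right)} - A C^{2} e^{t} \sin^{2}{\left(x \right)}
  1/2·u^2·u_tt = \frac{A^{3} e^{3 t}}{2} + A^{2} B e^{2 t} e^{- x} + A^{2} C e^{2 t} \sin{\left(x \right)} + \frac{A B^{2} e^{t} e^{- 2 x}}{2} + A B C e^{t} e^{- x} \sin{\left(x \right)} + \frac{A C^{2} e^{t} \sin^{2}{\left(x \right)}}{2}
  3·u^2·u_x = - 3 A^{2} B e^{2 t} e^{- x} + 3 A^{2} C e^{2 t} \cos{\left(x \right)} - 6 A B^{2} e^{t} e^{- 2 x} - 6 A B C e^{t} e^{- x} \sin{\left(x \right)} + 6 A B C e^{t} e^{- x} \cos{\left(x \right)} + 6 A C^{2} e^{t} \sin{\left(x \right)} \cos{\left(x \right)} - 3 B^{3} e^{- 3 x} - 6 B^{2} C e^{- 2 x} \sin{\left(x \right)} + 3 B^{2} C e^{- 2 x} \cos{\left(x \right)} - 3 B C^{2} e^{- x} \sin^{2}{\left(x \right)} + 6 B C^{2} e^{- x} \sin{\left(x \right)} \cos{\left(x \right)} + 3 C^{3} \sin^{2}{\left(x \right)} \cos{\left(x \right)}
So the left-hand side equals
  - \frac{A^{3} e^{3 t}}{2} - 4 A^{2} B e^{2 t} e^{- x} - A^{2} C e^{2 t} \sin{\left(x \right)} + 3 A^{2} C e^{2 t} \cos{\left(x \right)} - \frac{13 A B^{2} e^{t} e^{- 2 x}}{2} - 7 A B C e^{t} e^{- x} \sin{\left(x \right)} + 6 A B C e^{t} e^{- x} \cos{\left(x \right)} - \frac{A C^{2} e^{t} \sin^{2}{\left(x \right)}}{2} + 6 A C^{2} e^{t} \sin{\left(x \right)} \cos{\left(x \right)} - 3 B^{3} e^{- 3 x} - 6 B^{2} C e^{- 2 x} \sin{\left(x \right)} + 3 B^{2} C e^{- 2 x} \cos{\left(x \right)} - 3 B C^{2} e^{- x} \sin^{2}{\left(x \right)} + 6 B C^{2} e^{- x} \sin{\left(x \right)} \cos{\left(x \right)} + 3 C^{3} \sin^{2}{\left(x \right)} \cos{\left(x \right)}
This must equal f(x, t) identically; expanded, f = \frac{27 e^{3 t}}{2} - 18 e^{2 t} \sin{\left(x \right)} + 54 e^{2 t} \cos{\left(x \right)} + 36 e^{2 t} e^{- x} + 6 e^{t} \sin^{2}{\left(x \right)} - 72 e^{t} \sin{\left(x \right)} \cos{\left(x \right)} - 42 e^{t} e^{- x} \sin{\left(x \right)} + 36 e^{t} e^{- x} \cos{\left(x \right)} + \frac{39 e^{t} e^{- 2 x}}{2} + 24 \sin^{2}{\left(x \right)} \cos{\left(x \right)} + 12 e^{- x} \sin^{2}{\left(x \right)} - 24 e^{- x} \sin{\left(x \right)} \cos{\left(x \right)} - 12 e^{- 2 x} \sin{\left(x \right)} + 6 e^{- 2 x} \cos{\left(x \right)} + 3 e^{- 3 x}.
Matching coefficients of the independent functions:
(each divided by its leading coefficient; functions giving the same equation are listed together)
  [e^{t} e^{- 2 x}]:  A B^{2} + 3 = 0
  [e^{t} \sin^{2}{\left(x \right)}, e^{t} \sin{\left(x \right)} \cos{\left(x \right)}]:  A C^{2} + 12 = 0
  [e^{2 t} e^{- x}]:  A^{2} B + 9 = 0
  [e^{2 t} \sin{\left(x \right)}, e^{2 t} \cos{\left(x \right)}]:  A^{2} C - 18 = 0
  [e^{- 2 x} \sin{\left(x \right)}, e^{- 2 x} \cos{\left(x \right)}]:  B^{2} C - 2 = 0
  [e^{- x} \sin^{2}{\left(x \right)}, e^{- x} \sin{\left(x \right)} \cos{\left(x \right)}]:  B C^{2} + 4 = 0
  [\sin^{2}{\left(x \right)} \cos{\left(x \right)}]:  C^{3} - 8 = 0
  [e^{t} e^{- x} \sin{\left(x \right)}, e^{t} e^{- x} \cos{\left(x \right)}]:  A B C - 6 = 0
  [e^{3 t}]:  A^{3} + 27 = 0
  [e^{- 3 x}]:  B^{3} + 1 = 0
Solving: A = -3, B = -1, C = 2.
Check against the point condition:
  u(0, 0) = -4  ⟹  A + B = -4  ✓
Hence u(x, t) = - 3 e^{t} + 2 \sin{\left(x \right)} - e^{- x}.

Answer: u(x, t) = - 3 e^{t} + 2 \sin{\left(x \right)} - e^{- x}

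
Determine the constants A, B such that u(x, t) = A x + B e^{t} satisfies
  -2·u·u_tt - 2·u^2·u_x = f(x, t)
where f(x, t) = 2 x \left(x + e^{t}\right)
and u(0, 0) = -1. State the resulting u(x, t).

Substitute the ansatz u = A x + B e^{t} into the left-hand side.
Derivatives of the ansatz:
  u_tt = B e^{t}
  u_x = A
Term by term:
  -2·u·u_tt = - 2 A B x e^{t} - 2 B^{2} e^{2 t}
  -2·u^2·u_x = - 2 A^{3} x^{2} - 4 A^{2} B x e^{t} - 2 A B^{2} e^{2 t}
So the left-hand side equals
  - 2 A^{3} x^{2} - 4 A^{2} B x e^{t} - 2 A B^{2} e^{2 t} - 2 A B x e^{t} - 2 B^{2} e^{2 t}
This must equal f(x, t) identically; expanded, f = 2 x^{2} + 2 x e^{t}.
Matching coefficients of the independent functions:
  [x^{2}]:  - 2 A^{3} = 2
  [x e^{t}]:  - 4 A^{2} B - 2 A B = 2
  [e^{2 t}]:  - 2 A B^{2} - 2 B^{2} = 0
Solving: A = -1, B = -1.
Check against the point condition:
  u(0, 0) = -1  ⟹  B = -1  ✓
Hence u(x, t) = - x - e^{t}.

Answer: u(x, t) = - x - e^{t}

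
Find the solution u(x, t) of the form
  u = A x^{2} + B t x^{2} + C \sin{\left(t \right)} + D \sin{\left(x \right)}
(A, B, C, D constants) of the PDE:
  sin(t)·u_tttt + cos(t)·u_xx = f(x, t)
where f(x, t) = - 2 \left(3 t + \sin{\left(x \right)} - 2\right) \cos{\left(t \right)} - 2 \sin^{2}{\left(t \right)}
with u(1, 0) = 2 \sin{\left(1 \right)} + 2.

Substitute the ansatz u = A x^{2} + B t x^{2} + C \sin{\left(t \right)} + D \sin{\left(x \right)} into the left-hand side.
Derivatives of the ansatz:
  u_tttt = C \sin{\left(t \right)}
  u_xx = 2 A + 2 B t - D \sin{\left(x \right)}
Term by term:
  sin(t)·u_tttt = C \sin^{2}{\left(t \right)}
  cos(t)·u_xx = 2 A \cos{\left(t \right)} + 2 B t \cos{\left(t \right)} - D \sin{\left(x \right)} \cos{\left(t \right)}
So the left-hand side equals
  2 A \cos{\left(t \right)} + 2 B t \cos{\left(t \right)} + C \sin^{2}{\left(t \right)} - D \sin{\left(x \right)} \cos{\left(t \right)}
This must equal f(x, t) identically; expanded, f = - 6 t \cos{\left(t \right)} - 2 \sin^{2}{\left(t \right)} - 2 \sin{\left(x \right)} \cos{\left(t \right)} + 4 \cos{\left(t \right)}.
Matching coefficients of the independent functions:
  [t \cos{\left(t \right)}]:  2 B = -6
  [\sin{\left(x \right)} \cos{\left(t \right)}]:  - D = -2
  [\sin^{2}{\left(t \right)}]:  C = -2
  [\cos{\left(t \right)}]:  2 A = 4
Solving: A = 2, B = -3, C = -2, D = 2.
Check against the point condition:
  u(1, 0) = 2 \sin{\left(1 \right)} + 2  ⟹  A + D \sin{\left(1 \right)} = 2 \sin{\left(1 \right)} + 2  ✓
Hence u(x, t) = - 3 t x^{2} + 2 x^{2} - 2 \sin{\left(t \right)} + 2 \sin{\left(x \right)}.

Answer: u(x, t) = - 3 t x^{2} + 2 x^{2} - 2 \sin{\left(t \right)} + 2 \sin{\left(x \right)}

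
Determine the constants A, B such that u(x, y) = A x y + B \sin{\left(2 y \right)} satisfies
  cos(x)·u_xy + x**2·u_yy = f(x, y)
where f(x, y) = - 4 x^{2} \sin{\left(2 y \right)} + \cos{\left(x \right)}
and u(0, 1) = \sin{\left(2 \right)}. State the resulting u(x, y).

Substitute the ansatz u = A x y + B \sin{\left(2 y \right)} into the left-hand side.
Derivatives of the ansatz:
  u_xy = A
  u_yy = - 4 B \sin{\left(2 y \right)}
Term by term:
  cos(x)·u_xy = A \cos{\left(x \right)}
  x**2·u_yy = - 4 B x^{2} \sin{\left(2 y \right)}
So the left-hand side equals
  A \cos{\left(x \right)} - 4 B x^{2} \sin{\left(2 y \right)}
This must equal f(x, y) = - 4 x^{2} \sin{\left(2 y \right)} + \cos{\left(x \right)} identically.
Matching coefficients of the independent functions:
  [x^{2} \sin{\left(2 y \right)}]:  - 4 B = -4
  [\cos{\left(x \right)}]:  A = 1
Solving: A = 1, B = 1.
Check against the point condition:
  u(0, 1) = \sin{\left(2 \right)}  ⟹  B \sin{\left(2 \right)} = \sin{\left(2 \right)}  ✓
Hence u(x, y) = x y + \sin{\left(2 y \right)}.

Answer: u(x, y) = x y + \sin{\left(2 y \right)}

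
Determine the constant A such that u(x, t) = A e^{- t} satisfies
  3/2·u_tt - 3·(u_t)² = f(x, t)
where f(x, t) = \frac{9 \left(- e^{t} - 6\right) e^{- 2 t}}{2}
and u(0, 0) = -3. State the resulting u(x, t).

Substitute the ansatz u = A e^{- t} into the left-hand side.
Derivatives of the ansatz:
  u_tt = A e^{- t}
  u_t = - A e^{- t}
Term by term:
  3/2·u_tt = \frac{3 A e^{- t}}{2}
  -3·(u_t)² = - 3 A^{2} e^{- 2 t}
So the left-hand side equals
  - 3 A^{2} e^{- 2 t} + \frac{3 A e^{- t}}{2}
This must equal f(x, t) = \frac{9 \left(- e^{t} - 6\right) e^{- 2 t}}{2} identically.
Matching coefficients of the independent functions:
  [e^{- 2 t}]:  - 3 A^{2} = -27
  [e^{- t}]:  \frac{3 A}{2} = - \frac{9}{2}
Solving: A = -3.
Check against the point condition:
  u(0, 0) = -3  ⟹  A = -3  ✓
Hence u(x, t) = - 3 e^{- t}.

Answer: u(x, t) = - 3 e^{- t}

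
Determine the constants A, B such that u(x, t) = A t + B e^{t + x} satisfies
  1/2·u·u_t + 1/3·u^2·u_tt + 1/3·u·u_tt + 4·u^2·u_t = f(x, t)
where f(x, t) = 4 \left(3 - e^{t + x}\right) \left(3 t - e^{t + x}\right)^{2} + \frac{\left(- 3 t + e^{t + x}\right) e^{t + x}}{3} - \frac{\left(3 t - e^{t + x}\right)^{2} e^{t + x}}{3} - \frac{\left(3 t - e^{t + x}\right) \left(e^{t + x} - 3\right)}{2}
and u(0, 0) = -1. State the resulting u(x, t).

Substitute the ansatz u = A t + B e^{t + x} into the left-hand side.
Derivatives of the ansatz:
  u_t = A + B e^{t} e^{x}
  u_tt = B e^{t} e^{x}
Term by term:
  1/2·u·u_t = \frac{A^{2} t}{2} + \frac{A B t e^{t} e^{x}}{2} + \frac{A B e^{t} e^{x}}{2} + \frac{B^{2} e^{2 t} e^{2 x}}{2}
  1/3·u^2·u_tt = \frac{A^{2} B t^{2} e^{t} e^{x}}{3} + \frac{2 A B^{2} t e^{2 t} e^{2 x}}{3} + \frac{B^{3} e^{3 t} e^{3 x}}{3}
  1/3·u·u_tt = \frac{A B t e^{t} e^{x}}{3} + \frac{B^{2} e^{2 t} e^{2 x}}{3}
  4·u^2·u_t = 4 A^{3} t^{2} + 4 A^{2} B t^{2} e^{t} e^{x} + 8 A^{2} B t e^{t} e^{x} + 8 A B^{2} t e^{2 t} e^{2 x} + 4 A B^{2} e^{2 t} e^{2 x} + 4 B^{3} e^{3 t} e^{3 x}
So the left-hand side equals
  4 A^{3} t^{2} + \frac{13 A^{2} B t^{2} e^{t} e^{x}}{3} + 8 A^{2} B t e^{t} e^{x} + \frac{A^{2} t}{2} + \frac{26 A B^{2} t e^{2 t} e^{2 x}}{3} + 4 A B^{2} e^{2 t} e^{2 x} + \frac{5 A B t e^{t} e^{x}}{6} + \frac{A B e^{t} e^{x}}{2} + \frac{13 B^{3} e^{3 t} e^{3 x}}{3} + \frac{5 B^{2} e^{2 t} e^{2 x}}{6}
This must equal f(x, t) identically; expanded, f = - 39 t^{2} e^{t} e^{x} + 108 t^{2} + 26 t e^{2 t} e^{2 x} - \frac{149 t e^{t} e^{x}}{2} + \frac{9 t}{2} - \frac{13 e^{3 t} e^{3 x}}{3} + \frac{77 e^{2 t} e^{2 x}}{6} - \frac{3 e^{t} e^{x}}{2}.
Matching coefficients of the independent functions:
  [t]:  \frac{A^{2}}{2} = \frac{9}{2}
  [t^{2}]:  4 A^{3} = 108
  [e^{t} e^{x}]:  \frac{A B}{2} = - \frac{3}{2}
  [e^{2 t} e^{2 x}]:  4 A B^{2} + \frac{5 B^{2}}{6} = \frac{77}{6}
  [e^{3 t} e^{3 x}]:  \frac{13 B^{3}}{3} = - \frac{13}{3}
  [t e^{t} e^{x}]:  8 A^{2} B + \frac{5 A B}{6} = - \frac{149}{2}
  [t e^{2 t} e^{2 x}]:  \frac{26 A B^{2}}{3} = 26
  [t^{2} e^{t} e^{x}]:  \frac{13 A^{2} B}{3} = -39
Solving: A = 3, B = -1.
Check against the point condition:
  u(0, 0) = -1  ⟹  B = -1  ✓
Hence u(x, t) = 3 t - e^{t + x}.

Answer: u(x, t) = 3 t - e^{t + x}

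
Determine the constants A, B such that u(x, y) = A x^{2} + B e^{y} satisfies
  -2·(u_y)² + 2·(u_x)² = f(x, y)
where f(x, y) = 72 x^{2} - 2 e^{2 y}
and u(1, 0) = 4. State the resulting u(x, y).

Answer: u(x, y) = 3 x^{2} + e^{y}

Derivation:
Substitute the ansatz u = A x^{2} + B e^{y} into the left-hand side.
Derivatives of the ansatz:
  u_y = B e^{y}
  u_x = 2 A x
Term by term:
  -2·(u_y)² = - 2 B^{2} e^{2 y}
  2·(u_x)² = 8 A^{2} x^{2}
So the left-hand side equals
  8 A^{2} x^{2} - 2 B^{2} e^{2 y}
This must equal f(x, y) = 72 x^{2} - 2 e^{2 y} identically.
Matching coefficients of the independent functions:
  [x^{2}]:  8 A^{2} = 72
  [e^{2 y}]:  - 2 B^{2} = -2
These equations allow (A, B) = (-3, -1) or (-3, 1) or (3, -1) or (3, 1).
Impose the point condition(s):
  u(1, 0) = 4  ⟹  A + B = 4
Only A = 3, B = 1 satisfies everything.
Hence u(x, y) = 3 x^{2} + e^{y}.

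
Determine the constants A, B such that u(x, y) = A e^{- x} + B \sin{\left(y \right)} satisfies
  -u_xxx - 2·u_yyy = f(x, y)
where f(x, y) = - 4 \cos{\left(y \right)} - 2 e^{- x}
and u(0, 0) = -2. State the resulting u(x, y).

Answer: u(x, y) = - 2 \sin{\left(y \right)} - 2 e^{- x}

Derivation:
Substitute the ansatz u = A e^{- x} + B \sin{\left(y \right)} into the left-hand side.
Derivatives of the ansatz:
  u_xxx = - A e^{- x}
  u_yyy = - B \cos{\left(y \right)}
Term by term:
  -u_xxx = A e^{- x}
  -2·u_yyy = 2 B \cos{\left(y \right)}
So the left-hand side equals
  A e^{- x} + 2 B \cos{\left(y \right)}
This must equal f(x, y) = - 4 \cos{\left(y \right)} - 2 e^{- x} identically.
Matching coefficients of the independent functions:
  [e^{- x}]:  A = -2
  [\cos{\left(y \right)}]:  2 B = -4
Solving: A = -2, B = -2.
Check against the point condition:
  u(0, 0) = -2  ⟹  A = -2  ✓
Hence u(x, y) = - 2 \sin{\left(y \right)} - 2 e^{- x}.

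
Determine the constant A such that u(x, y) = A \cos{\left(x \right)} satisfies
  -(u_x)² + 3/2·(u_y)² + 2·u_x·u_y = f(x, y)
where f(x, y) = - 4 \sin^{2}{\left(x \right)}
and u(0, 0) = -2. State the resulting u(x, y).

Substitute the ansatz u = A \cos{\left(x \right)} into the left-hand side.
Derivatives of the ansatz:
  u_x = - A \sin{\left(x \right)}
  u_y = 0
Term by term:
  -(u_x)² = - A^{2} \sin^{2}{\left(x \right)}
  3/2·(u_y)² = 0
  2·u_x·u_y = 0
So the left-hand side equals
  - A^{2} \sin^{2}{\left(x \right)}
This must equal f(x, y) = - 4 \sin^{2}{\left(x \right)} identically.
Matching coefficients of the independent functions:
  [\sin^{2}{\left(x \right)}]:  - A^{2} = -4
These equations allow (A) = (-2) or (2).
Impose the point condition(s):
  u(0, 0) = -2  ⟹  A = -2
Only A = -2 satisfies everything.
Hence u(x, y) = - 2 \cos{\left(x \right)}.

Answer: u(x, y) = - 2 \cos{\left(x \right)}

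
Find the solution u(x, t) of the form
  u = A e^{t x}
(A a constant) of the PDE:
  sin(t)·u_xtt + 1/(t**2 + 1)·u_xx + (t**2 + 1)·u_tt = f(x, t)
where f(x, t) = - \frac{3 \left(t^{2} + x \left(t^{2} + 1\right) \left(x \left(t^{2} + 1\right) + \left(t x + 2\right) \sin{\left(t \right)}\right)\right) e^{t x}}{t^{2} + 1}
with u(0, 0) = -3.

Substitute the ansatz u = A e^{t x} into the left-hand side.
Derivatives of the ansatz:
  u_xtt = A t x^{2} e^{t x} + 2 A x e^{t x}
  u_xx = A t^{2} e^{t x}
  u_tt = A x^{2} e^{t x}
Term by term:
  sin(t)·u_xtt = A t x^{2} e^{t x} \sin{\left(t \right)} + 2 A x e^{t x} \sin{\left(t \right)}
  1/(t**2 + 1)·u_xx = \frac{A t^{2} e^{t x}}{t^{2} + 1}
  (t**2 + 1)·u_tt = A t^{2} x^{2} e^{t x} + A x^{2} e^{t x}
So the left-hand side equals
  A t^{2} x^{2} e^{t x} + \frac{A t^{2} e^{t x}}{t^{2} + 1} + A t x^{2} e^{t x} \sin{\left(t \right)} + A x^{2} e^{t x} + 2 A x e^{t x} \sin{\left(t \right)}
This must equal f(x, t) identically; expanded, f = - 3 t^{2} x^{2} e^{t x} - \frac{3 t^{2} e^{t x}}{t^{2} + 1} - 3 t x^{2} e^{t x} \sin{\left(t \right)} - 3 x^{2} e^{t x} - 6 x e^{t x} \sin{\left(t \right)}.
Matching coefficients of the independent functions:
  [x^{2} e^{t x}, t^{2} x^{2} e^{t x}, \frac{t^{2} e^{t x}}{t^{2} + 1}, t x^{2} e^{t x} \sin{\left(t \right)}]:  A = -3
  [x e^{t x} \sin{\left(t \right)}]:  2 A = -6
Solving: A = -3.
Check against the point condition:
  u(0, 0) = -3  ⟹  A = -3  ✓
Hence u(x, t) = - 3 e^{t x}.

Answer: u(x, t) = - 3 e^{t x}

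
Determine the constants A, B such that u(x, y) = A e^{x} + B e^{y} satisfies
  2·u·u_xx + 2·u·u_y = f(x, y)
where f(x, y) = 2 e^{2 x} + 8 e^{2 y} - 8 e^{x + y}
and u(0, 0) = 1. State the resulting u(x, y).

Substitute the ansatz u = A e^{x} + B e^{y} into the left-hand side.
Derivatives of the ansatz:
  u_xx = A e^{x}
  u_y = B e^{y}
Term by term:
  2·u·u_xx = 2 A^{2} e^{2 x} + 2 A B e^{x} e^{y}
  2·u·u_y = 2 A B e^{x} e^{y} + 2 B^{2} e^{2 y}
So the left-hand side equals
  2 A^{2} e^{2 x} + 4 A B e^{x} e^{y} + 2 B^{2} e^{2 y}
This must equal f(x, y) identically; expanded, f = 2 e^{2 x} - 8 e^{x} e^{y} + 8 e^{2 y}.
Matching coefficients of the independent functions:
  [e^{x} e^{y}]:  4 A B = -8
  [e^{2 x}]:  2 A^{2} = 2
  [e^{2 y}]:  2 B^{2} = 8
These equations allow (A, B) = (-1, 2) or (1, -2).
Impose the point condition(s):
  u(0, 0) = 1  ⟹  A + B = 1
Only A = -1, B = 2 satisfies everything.
Hence u(x, y) = - e^{x} + 2 e^{y}.

Answer: u(x, y) = - e^{x} + 2 e^{y}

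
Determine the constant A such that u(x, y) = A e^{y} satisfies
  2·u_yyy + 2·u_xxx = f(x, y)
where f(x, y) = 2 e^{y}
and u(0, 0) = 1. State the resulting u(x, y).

Answer: u(x, y) = e^{y}

Derivation:
Substitute the ansatz u = A e^{y} into the left-hand side.
Derivatives of the ansatz:
  u_yyy = A e^{y}
  u_xxx = 0
Term by term:
  2·u_yyy = 2 A e^{y}
  2·u_xxx = 0
So the left-hand side equals
  2 A e^{y}
This must equal f(x, y) = 2 e^{y} identically.
Matching coefficients of the independent functions:
  [e^{y}]:  2 A = 2
Solving: A = 1.
Check against the point condition:
  u(0, 0) = 1  ⟹  A = 1  ✓
Hence u(x, y) = e^{y}.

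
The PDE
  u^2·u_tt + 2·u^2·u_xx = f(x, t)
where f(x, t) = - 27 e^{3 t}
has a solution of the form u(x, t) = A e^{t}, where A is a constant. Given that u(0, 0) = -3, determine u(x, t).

Substitute the ansatz u = A e^{t} into the left-hand side.
Derivatives of the ansatz:
  u_tt = A e^{t}
  u_xx = 0
Term by term:
  u^2·u_tt = A^{3} e^{3 t}
  2·u^2·u_xx = 0
So the left-hand side equals
  A^{3} e^{3 t}
This must equal f(x, t) = - 27 e^{3 t} identically.
Matching coefficients of the independent functions:
  [e^{3 t}]:  A^{3} = -27
Solving: A = -3.
Check against the point condition:
  u(0, 0) = -3  ⟹  A = -3  ✓
Hence u(x, t) = - 3 e^{t}.

Answer: u(x, t) = - 3 e^{t}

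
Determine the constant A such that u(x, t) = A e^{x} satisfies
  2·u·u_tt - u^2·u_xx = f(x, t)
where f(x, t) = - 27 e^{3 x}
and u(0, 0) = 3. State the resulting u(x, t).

Answer: u(x, t) = 3 e^{x}

Derivation:
Substitute the ansatz u = A e^{x} into the left-hand side.
Derivatives of the ansatz:
  u_tt = 0
  u_xx = A e^{x}
Term by term:
  2·u·u_tt = 0
  -u^2·u_xx = - A^{3} e^{3 x}
So the left-hand side equals
  - A^{3} e^{3 x}
This must equal f(x, t) = - 27 e^{3 x} identically.
Matching coefficients of the independent functions:
  [e^{3 x}]:  - A^{3} = -27
Solving: A = 3.
Check against the point condition:
  u(0, 0) = 3  ⟹  A = 3  ✓
Hence u(x, t) = 3 e^{x}.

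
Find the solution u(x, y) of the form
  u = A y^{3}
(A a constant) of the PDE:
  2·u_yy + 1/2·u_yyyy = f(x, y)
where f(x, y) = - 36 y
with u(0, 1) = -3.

Substitute the ansatz u = A y^{3} into the left-hand side.
Derivatives of the ansatz:
  u_yy = 6 A y
  u_yyyy = 0
Term by term:
  2·u_yy = 12 A y
  1/2·u_yyyy = 0
So the left-hand side equals
  12 A y
This must equal f(x, y) = - 36 y identically.
Matching coefficients of the independent functions:
  [y]:  12 A = -36
Solving: A = -3.
Check against the point condition:
  u(0, 1) = -3  ⟹  A = -3  ✓
Hence u(x, y) = - 3 y^{3}.

Answer: u(x, y) = - 3 y^{3}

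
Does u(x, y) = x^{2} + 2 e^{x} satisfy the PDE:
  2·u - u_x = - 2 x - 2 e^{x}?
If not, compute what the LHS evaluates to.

Answer: No, the LHS evaluates to 2 x^{2} - 2 x + 2 e^{x}

Derivation:
Evaluate each term of the left-hand side for u = x^{2} + 2 e^{x}.
Derivatives:
  u_x = 2 x + 2 e^{x}
Terms:
  2·u = 2 x^{2} + 4 e^{x}
  -u_x = - 2 x - 2 e^{x}
Sum: LHS = 2 x^{2} - 2 x + 2 e^{x}
Given right-hand side: - 2 x - 2 e^{x}. Difference LHS − RHS = 2 x^{2} + 4 e^{x} ≠ 0, so u is not a solution.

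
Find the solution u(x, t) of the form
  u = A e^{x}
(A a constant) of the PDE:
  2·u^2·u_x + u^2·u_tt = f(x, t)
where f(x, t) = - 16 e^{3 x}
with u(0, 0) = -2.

Substitute the ansatz u = A e^{x} into the left-hand side.
Derivatives of the ansatz:
  u_x = A e^{x}
  u_tt = 0
Term by term:
  2·u^2·u_x = 2 A^{3} e^{3 x}
  u^2·u_tt = 0
So the left-hand side equals
  2 A^{3} e^{3 x}
This must equal f(x, t) = - 16 e^{3 x} identically.
Matching coefficients of the independent functions:
  [e^{3 x}]:  2 A^{3} = -16
Solving: A = -2.
Check against the point condition:
  u(0, 0) = -2  ⟹  A = -2  ✓
Hence u(x, t) = - 2 e^{x}.

Answer: u(x, t) = - 2 e^{x}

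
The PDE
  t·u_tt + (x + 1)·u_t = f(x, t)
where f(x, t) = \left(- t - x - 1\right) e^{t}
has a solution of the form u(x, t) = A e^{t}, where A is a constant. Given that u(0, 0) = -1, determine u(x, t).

Substitute the ansatz u = A e^{t} into the left-hand side.
Derivatives of the ansatz:
  u_tt = A e^{t}
  u_t = A e^{t}
Term by term:
  t·u_tt = A t e^{t}
  (x + 1)·u_t = A x e^{t} + A e^{t}
So the left-hand side equals
  A t e^{t} + A x e^{t} + A e^{t}
This must equal f(x, t) identically; expanded, f = - t e^{t} - x e^{t} - e^{t}.
Matching coefficients of the independent functions:
  [t e^{t}, x e^{t}, e^{t}]:  A = -1
Solving: A = -1.
Check against the point condition:
  u(0, 0) = -1  ⟹  A = -1  ✓
Hence u(x, t) = - e^{t}.

Answer: u(x, t) = - e^{t}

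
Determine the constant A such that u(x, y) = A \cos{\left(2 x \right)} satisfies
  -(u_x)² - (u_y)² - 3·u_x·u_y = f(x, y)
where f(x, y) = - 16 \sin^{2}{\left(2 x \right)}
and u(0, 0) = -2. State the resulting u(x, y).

Substitute the ansatz u = A \cos{\left(2 x \right)} into the left-hand side.
Derivatives of the ansatz:
  u_x = - 2 A \sin{\left(2 x \right)}
  u_y = 0
Term by term:
  -(u_x)² = - 4 A^{2} \sin^{2}{\left(2 x \right)}
  -(u_y)² = 0
  -3·u_x·u_y = 0
So the left-hand side equals
  - 4 A^{2} \sin^{2}{\left(2 x \right)}
This must equal f(x, y) = - 16 \sin^{2}{\left(2 x \right)} identically.
Matching coefficients of the independent functions:
  [\sin^{2}{\left(2 x \right)}]:  - 4 A^{2} = -16
These equations allow (A) = (-2) or (2).
Impose the point condition(s):
  u(0, 0) = -2  ⟹  A = -2
Only A = -2 satisfies everything.
Hence u(x, y) = - 2 \cos{\left(2 x \right)}.

Answer: u(x, y) = - 2 \cos{\left(2 x \right)}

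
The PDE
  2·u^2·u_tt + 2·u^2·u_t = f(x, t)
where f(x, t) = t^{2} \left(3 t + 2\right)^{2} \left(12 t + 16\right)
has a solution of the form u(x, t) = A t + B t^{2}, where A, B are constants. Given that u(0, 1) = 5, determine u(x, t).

Substitute the ansatz u = A t + B t^{2} into the left-hand side.
Derivatives of the ansatz:
  u_tt = 2 B
  u_t = A + 2 B t
Term by term:
  2·u^2·u_tt = 4 A^{2} B t^{2} + 8 A B^{2} t^{3} + 4 B^{3} t^{4}
  2·u^2·u_t = 2 A^{3} t^{2} + 8 A^{2} B t^{3} + 10 A B^{2} t^{4} + 4 B^{3} t^{5}
So the left-hand side equals
  2 A^{3} t^{2} + 8 A^{2} B t^{3} + 4 A^{2} B t^{2} + 10 A B^{2} t^{4} + 8 A B^{2} t^{3} + 4 B^{3} t^{5} + 4 B^{3} t^{4}
This must equal f(x, t) identically; expanded, f = 108 t^{5} + 288 t^{4} + 240 t^{3} + 64 t^{2}.
Matching coefficients of the independent functions:
  [t^{2}]:  2 A^{3} + 4 A^{2} B = 64
  [t^{3}]:  8 A^{2} B + 8 A B^{2} = 240
  [t^{4}]:  10 A B^{2} + 4 B^{3} = 288
  [t^{5}]:  4 B^{3} = 108
Solving: A = 2, B = 3.
Check against the point condition:
  u(0, 1) = 5  ⟹  A + B = 5  ✓
Hence u(x, t) = 3 t^{2} + 2 t.

Answer: u(x, t) = 3 t^{2} + 2 t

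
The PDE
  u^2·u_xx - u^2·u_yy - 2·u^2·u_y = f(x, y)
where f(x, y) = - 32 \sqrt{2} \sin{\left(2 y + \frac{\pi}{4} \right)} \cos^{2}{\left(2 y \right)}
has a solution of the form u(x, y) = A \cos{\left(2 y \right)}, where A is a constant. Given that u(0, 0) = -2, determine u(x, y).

Substitute the ansatz u = A \cos{\left(2 y \right)} into the left-hand side.
Derivatives of the ansatz:
  u_xx = 0
  u_yy = - 4 A \cos{\left(2 y \right)}
  u_y = - 2 A \sin{\left(2 y \right)}
Term by term:
  u^2·u_xx = 0
  -u^2·u_yy = 4 A^{3} \cos^{3}{\left(2 y \right)}
  -2·u^2·u_y = 4 A^{3} \sin{\left(2 y \right)} \cos^{2}{\left(2 y \right)}
So the left-hand side equals
  4 A^{3} \sin{\left(2 y \right)} \cos^{2}{\left(2 y \right)} + 4 A^{3} \cos^{3}{\left(2 y \right)}
This must equal f(x, y) identically; expanded, f = - 32 \sin{\left(2 y \right)} \cos^{2}{\left(2 y \right)} - 32 \cos^{3}{\left(2 y \right)}.
Matching coefficients of the independent functions:
  [\sin{\left(2 y \right)} \cos^{2}{\left(2 y \right)}, \cos^{3}{\left(2 y \right)}]:  4 A^{3} = -32
Solving: A = -2.
Check against the point condition:
  u(0, 0) = -2  ⟹  A = -2  ✓
Hence u(x, y) = - 2 \cos{\left(2 y \right)}.

Answer: u(x, y) = - 2 \cos{\left(2 y \right)}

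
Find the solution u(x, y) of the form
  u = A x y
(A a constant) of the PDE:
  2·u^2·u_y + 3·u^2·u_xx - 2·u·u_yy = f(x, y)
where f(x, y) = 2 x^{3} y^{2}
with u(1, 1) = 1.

Answer: u(x, y) = x y

Derivation:
Substitute the ansatz u = A x y into the left-hand side.
Derivatives of the ansatz:
  u_y = A x
  u_xx = 0
  u_yy = 0
Term by term:
  2·u^2·u_y = 2 A^{3} x^{3} y^{2}
  3·u^2·u_xx = 0
  -2·u·u_yy = 0
So the left-hand side equals
  2 A^{3} x^{3} y^{2}
This must equal f(x, y) = 2 x^{3} y^{2} identically.
Matching coefficients of the independent functions:
  [x^{3} y^{2}]:  2 A^{3} = 2
Solving: A = 1.
Check against the point condition:
  u(1, 1) = 1  ⟹  A = 1  ✓
Hence u(x, y) = x y.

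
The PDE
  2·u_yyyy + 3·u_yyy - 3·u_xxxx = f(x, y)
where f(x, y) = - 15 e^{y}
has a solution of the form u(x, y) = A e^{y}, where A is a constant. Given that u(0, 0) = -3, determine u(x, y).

Substitute the ansatz u = A e^{y} into the left-hand side.
Derivatives of the ansatz:
  u_yyyy = A e^{y}
  u_yyy = A e^{y}
  u_xxxx = 0
Term by term:
  2·u_yyyy = 2 A e^{y}
  3·u_yyy = 3 A e^{y}
  -3·u_xxxx = 0
So the left-hand side equals
  5 A e^{y}
This must equal f(x, y) = - 15 e^{y} identically.
Matching coefficients of the independent functions:
  [e^{y}]:  5 A = -15
Solving: A = -3.
Check against the point condition:
  u(0, 0) = -3  ⟹  A = -3  ✓
Hence u(x, y) = - 3 e^{y}.

Answer: u(x, y) = - 3 e^{y}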